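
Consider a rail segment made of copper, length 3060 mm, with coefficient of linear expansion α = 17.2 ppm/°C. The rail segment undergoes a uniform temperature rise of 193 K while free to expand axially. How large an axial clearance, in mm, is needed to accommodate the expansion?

10.2 mm

ΔL = α·L₀·ΔT = 17.2×10⁻⁶ × 3060 mm × 193.0 K = 10.2 mm.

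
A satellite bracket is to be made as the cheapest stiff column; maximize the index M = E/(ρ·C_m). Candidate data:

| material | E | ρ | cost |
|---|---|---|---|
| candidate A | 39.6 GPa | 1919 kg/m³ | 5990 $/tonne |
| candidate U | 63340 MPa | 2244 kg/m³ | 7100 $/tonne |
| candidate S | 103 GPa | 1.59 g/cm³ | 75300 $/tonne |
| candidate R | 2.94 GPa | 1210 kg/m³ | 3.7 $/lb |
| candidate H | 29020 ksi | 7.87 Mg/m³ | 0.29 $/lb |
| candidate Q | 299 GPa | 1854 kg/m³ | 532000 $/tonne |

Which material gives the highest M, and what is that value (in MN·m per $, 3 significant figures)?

candidate H, M = 39.8 MN·m per $

Normalizing units and computing the index:
  candidate A: E = 39.60 GPa, ρ = 1919 kg/m³, cost = 5.990 $/kg
  candidate U: E = 63.34 GPa, ρ = 2244 kg/m³, cost = 7.100 $/kg
  candidate S: E = 103.0 GPa, ρ = 1590 kg/m³, cost = 75.30 $/kg
  candidate R: E = 2.940 GPa, ρ = 1210 kg/m³, cost = 8.157 $/kg
  candidate H: E = 200.1 GPa, ρ = 7870 kg/m³, cost = 0.6393 $/kg
  candidate Q: E = 299.0 GPa, ρ = 1854 kg/m³, cost = 532.0 $/kg
  candidate H: M = 39.8 MN·m per $
  candidate U: M = 3.98 MN·m per $
  candidate A: M = 3.45 MN·m per $
  candidate S: M = 0.860 MN·m per $
  candidate Q: M = 0.303 MN·m per $
  candidate R: M = 0.298 MN·m per $
Highest index: candidate H.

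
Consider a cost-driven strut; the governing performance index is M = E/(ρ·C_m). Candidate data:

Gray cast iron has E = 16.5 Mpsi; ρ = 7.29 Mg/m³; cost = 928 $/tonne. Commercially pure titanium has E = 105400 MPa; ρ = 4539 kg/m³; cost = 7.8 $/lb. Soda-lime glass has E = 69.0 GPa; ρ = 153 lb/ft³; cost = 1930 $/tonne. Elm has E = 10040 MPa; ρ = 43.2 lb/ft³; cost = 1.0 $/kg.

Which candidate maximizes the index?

Convert each candidate to consistent units, then evaluate M:
  gray cast iron: E = 113.8 GPa, ρ = 7290 kg/m³, cost = 0.9280 $/kg
  commercially pure titanium: E = 105.4 GPa, ρ = 4539 kg/m³, cost = 17.20 $/kg
  soda-lime glass: E = 69.00 GPa, ρ = 2451 kg/m³, cost = 1.930 $/kg
  elm: E = 10.04 GPa, ρ = 692.0 kg/m³, cost = 1.000 $/kg
  gray cast iron: M = 16.8 MN·m per $
  soda-lime glass: M = 14.6 MN·m per $
  elm: M = 14.5 MN·m per $
  commercially pure titanium: M = 1.35 MN·m per $
Gray cast iron has the largest M.

gray cast iron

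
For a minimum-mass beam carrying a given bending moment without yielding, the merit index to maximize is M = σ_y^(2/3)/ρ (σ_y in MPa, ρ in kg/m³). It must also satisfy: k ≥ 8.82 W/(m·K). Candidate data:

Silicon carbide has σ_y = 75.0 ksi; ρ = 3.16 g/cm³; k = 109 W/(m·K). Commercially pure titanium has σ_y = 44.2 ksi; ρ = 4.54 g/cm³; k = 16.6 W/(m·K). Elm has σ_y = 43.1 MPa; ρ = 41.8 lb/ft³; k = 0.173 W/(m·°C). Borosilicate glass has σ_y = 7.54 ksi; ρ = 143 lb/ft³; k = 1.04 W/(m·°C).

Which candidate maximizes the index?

Screen on constraints: k ≥ 8.82 W/(m·K). Survivors: silicon carbide, commercially pure titanium.
Putting every candidate on a common basis:
  silicon carbide: σ_y = 517.1 MPa, ρ = 3160 kg/m³
  commercially pure titanium: σ_y = 304.7 MPa, ρ = 4540 kg/m³
  silicon carbide: M = 20.4×10⁻³
  commercially pure titanium: M = 9.97×10⁻³
The maximum is for silicon carbide.

silicon carbide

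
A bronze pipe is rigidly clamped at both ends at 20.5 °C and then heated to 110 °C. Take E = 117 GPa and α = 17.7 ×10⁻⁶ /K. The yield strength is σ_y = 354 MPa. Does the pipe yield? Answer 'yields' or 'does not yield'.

ΔT = 89.50 K. Constrained thermal stress σ = E·α·ΔT = 117.0×10³ MPa × 17.7×10⁻⁶ × 89.50 = 185 MPa (compressive).
Compare to σ_y = 354 MPa: σ < σ_y, so it does not yield.

does not yield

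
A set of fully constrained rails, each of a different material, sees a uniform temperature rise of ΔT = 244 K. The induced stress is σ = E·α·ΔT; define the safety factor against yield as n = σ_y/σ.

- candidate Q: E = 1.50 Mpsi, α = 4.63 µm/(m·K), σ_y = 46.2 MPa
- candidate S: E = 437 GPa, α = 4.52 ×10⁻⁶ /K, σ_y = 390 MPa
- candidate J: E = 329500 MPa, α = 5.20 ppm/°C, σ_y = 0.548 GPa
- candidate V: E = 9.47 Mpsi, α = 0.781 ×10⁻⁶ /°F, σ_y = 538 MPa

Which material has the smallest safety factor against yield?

candidate S

Converting E to GPa, α to ×10⁻⁶/K, σ_y to MPa, then σ and n for each:
  candidate Q: E = 10.34, α = 4.63, σ_y = 46.20 → σ = 11.7 MPa, n = 3.95
  candidate S: E = 437.0, α = 4.52, σ_y = 390.0 → σ = 482 MPa, n = 0.809
  candidate J: E = 329.5, α = 5.20, σ_y = 548.0 → σ = 418 MPa, n = 1.31
  candidate V: E = 65.29, α = 1.41, σ_y = 538.0 → σ = 22.4 MPa, n = 24.0
The minimum is candidate S at n = 0.809.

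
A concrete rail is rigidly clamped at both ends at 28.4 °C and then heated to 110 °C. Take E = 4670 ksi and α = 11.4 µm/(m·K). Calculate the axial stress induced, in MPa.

E = 4670 ksi = 32.20 GPa.
ΔT = 81.60 K. Constrained thermal stress σ = E·α·ΔT = 32.20×10³ MPa × 11.4×10⁻⁶ × 81.60 = 30.0 MPa (compressive).

30.0 MPa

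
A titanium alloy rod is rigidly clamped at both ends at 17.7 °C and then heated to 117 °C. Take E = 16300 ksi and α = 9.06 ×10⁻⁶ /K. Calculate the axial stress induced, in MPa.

101 MPa

E = 16300 ksi = 112.4 GPa.
ΔT = 99.30 K. Constrained thermal stress σ = E·α·ΔT = 112.4×10³ MPa × 9.06×10⁻⁶ × 99.30 = 101 MPa (compressive).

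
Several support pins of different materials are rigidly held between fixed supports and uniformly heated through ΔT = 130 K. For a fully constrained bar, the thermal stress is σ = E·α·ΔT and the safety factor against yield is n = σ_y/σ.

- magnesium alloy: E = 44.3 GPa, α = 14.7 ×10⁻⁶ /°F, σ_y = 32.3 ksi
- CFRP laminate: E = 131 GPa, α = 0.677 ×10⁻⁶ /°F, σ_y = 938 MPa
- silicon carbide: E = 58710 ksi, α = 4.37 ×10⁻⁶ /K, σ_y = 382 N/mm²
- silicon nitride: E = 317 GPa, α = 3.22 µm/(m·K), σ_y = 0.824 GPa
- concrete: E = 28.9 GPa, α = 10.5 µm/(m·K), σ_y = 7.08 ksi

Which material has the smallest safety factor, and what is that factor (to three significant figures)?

concrete, n = 1.24

With everything in SI (GPa, ×10⁻⁶/K, MPa):
  magnesium alloy: E = 44.30, α = 26.5, σ_y = 222.7 → σ = 152 MPa, n = 1.46
  CFRP laminate: E = 131.0, α = 1.22, σ_y = 938.0 → σ = 20.8 MPa, n = 45.2
  silicon carbide: E = 404.8, α = 4.37, σ_y = 382.0 → σ = 230 MPa, n = 1.66
  silicon nitride: E = 317.0, α = 3.22, σ_y = 824.0 → σ = 133 MPa, n = 6.21
  concrete: E = 28.90, α = 10.5, σ_y = 48.81 → σ = 39.4 MPa, n = 1.24
The minimum is concrete at n = 1.24.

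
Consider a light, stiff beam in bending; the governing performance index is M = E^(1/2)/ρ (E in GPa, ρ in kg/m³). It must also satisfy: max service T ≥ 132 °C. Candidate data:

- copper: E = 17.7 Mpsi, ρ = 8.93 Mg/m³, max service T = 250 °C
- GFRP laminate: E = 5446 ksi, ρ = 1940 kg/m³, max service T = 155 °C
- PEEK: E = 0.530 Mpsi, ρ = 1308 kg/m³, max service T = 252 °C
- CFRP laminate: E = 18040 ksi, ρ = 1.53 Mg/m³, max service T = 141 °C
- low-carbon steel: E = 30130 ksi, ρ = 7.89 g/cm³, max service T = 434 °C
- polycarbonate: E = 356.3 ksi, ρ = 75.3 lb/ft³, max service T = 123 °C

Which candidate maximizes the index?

CFRP laminate

Screen on constraints: max service T ≥ 132 °C. Survivors: copper, GFRP laminate, PEEK, CFRP laminate, low-carbon steel.
Normalizing units and computing the index:
  copper: E = 122.0 GPa, ρ = 8930 kg/m³
  GFRP laminate: E = 37.55 GPa, ρ = 1940 kg/m³
  PEEK: E = 3.654 GPa, ρ = 1308 kg/m³
  CFRP laminate: E = 124.4 GPa, ρ = 1530 kg/m³
  low-carbon steel: E = 207.7 GPa, ρ = 7890 kg/m³
  CFRP laminate: M = 7.29×10⁻³
  GFRP laminate: M = 3.16×10⁻³
  low-carbon steel: M = 1.83×10⁻³
  PEEK: M = 1.46×10⁻³
  copper: M = 1.24×10⁻³
CFRP laminate ranks first.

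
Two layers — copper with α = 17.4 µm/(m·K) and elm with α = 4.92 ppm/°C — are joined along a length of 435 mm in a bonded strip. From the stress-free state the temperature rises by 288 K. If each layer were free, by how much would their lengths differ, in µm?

Δα = |17.4 − 4.92|×10⁻⁶/K = 12.5×10⁻⁶/K.
ΔL_mismatch = Δα·L·ΔT = 12.5×10⁻⁶ × 435.0 mm × 288.0 K = 1560 µm.

1560 µm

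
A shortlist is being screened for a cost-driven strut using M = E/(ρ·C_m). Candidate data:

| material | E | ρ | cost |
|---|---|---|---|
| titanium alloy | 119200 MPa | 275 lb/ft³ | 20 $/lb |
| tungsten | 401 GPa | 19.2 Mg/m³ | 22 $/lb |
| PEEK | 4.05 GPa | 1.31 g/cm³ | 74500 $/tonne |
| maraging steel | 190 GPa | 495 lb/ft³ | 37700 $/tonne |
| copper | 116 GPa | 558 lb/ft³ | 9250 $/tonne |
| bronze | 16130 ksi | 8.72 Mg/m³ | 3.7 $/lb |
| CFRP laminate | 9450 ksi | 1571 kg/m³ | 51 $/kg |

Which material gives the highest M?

bronze

Putting every candidate on a common basis:
  titanium alloy: E = 119.2 GPa, ρ = 4405 kg/m³, cost = 44.09 $/kg
  tungsten: E = 401.0 GPa, ρ = 19200 kg/m³, cost = 48.50 $/kg
  PEEK: E = 4.050 GPa, ρ = 1310 kg/m³, cost = 74.50 $/kg
  maraging steel: E = 190.0 GPa, ρ = 7929 kg/m³, cost = 37.70 $/kg
  copper: E = 116.0 GPa, ρ = 8938 kg/m³, cost = 9.250 $/kg
  bronze: E = 111.2 GPa, ρ = 8720 kg/m³, cost = 8.157 $/kg
  CFRP laminate: E = 65.16 GPa, ρ = 1571 kg/m³, cost = 51.00 $/kg
  bronze: M = 1.56 MN·m per $
  copper: M = 1.40 MN·m per $
  CFRP laminate: M = 0.813 MN·m per $
  maraging steel: M = 0.636 MN·m per $
  titanium alloy: M = 0.614 MN·m per $
  tungsten: M = 0.431 MN·m per $
  PEEK: M = 0.0415 MN·m per $
Highest index: bronze.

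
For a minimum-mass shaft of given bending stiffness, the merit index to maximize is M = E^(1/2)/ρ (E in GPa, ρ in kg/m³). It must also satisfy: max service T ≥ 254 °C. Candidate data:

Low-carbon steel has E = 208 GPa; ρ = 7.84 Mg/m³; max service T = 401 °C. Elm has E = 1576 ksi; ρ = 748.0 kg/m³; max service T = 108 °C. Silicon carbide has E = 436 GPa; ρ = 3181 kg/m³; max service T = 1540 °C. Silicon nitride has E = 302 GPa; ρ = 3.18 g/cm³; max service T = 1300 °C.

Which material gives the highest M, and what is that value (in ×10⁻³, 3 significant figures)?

silicon carbide, M = 6.56×10⁻³

Screen on constraints: max service T ≥ 254 °C. Survivors: low-carbon steel, silicon carbide, silicon nitride.
In SI units:
  low-carbon steel: E = 208.0 GPa, ρ = 7840 kg/m³
  silicon carbide: E = 436.0 GPa, ρ = 3181 kg/m³
  silicon nitride: E = 302.0 GPa, ρ = 3180 kg/m³
  silicon carbide: M = 6.56×10⁻³
  silicon nitride: M = 5.46×10⁻³
  low-carbon steel: M = 1.84×10⁻³
The maximum is for silicon carbide.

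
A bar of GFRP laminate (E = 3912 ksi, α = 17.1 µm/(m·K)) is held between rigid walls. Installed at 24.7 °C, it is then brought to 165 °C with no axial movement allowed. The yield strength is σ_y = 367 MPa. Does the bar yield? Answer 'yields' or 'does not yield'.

does not yield

E = 3912 ksi = 26.97 GPa.
ΔT = 140.3 K. Constrained thermal stress σ = E·α·ΔT = 26.97×10³ MPa × 17.1×10⁻⁶ × 140.3 = 64.7 MPa (compressive).
Compare to σ_y = 367 MPa: σ < σ_y, so it does not yield.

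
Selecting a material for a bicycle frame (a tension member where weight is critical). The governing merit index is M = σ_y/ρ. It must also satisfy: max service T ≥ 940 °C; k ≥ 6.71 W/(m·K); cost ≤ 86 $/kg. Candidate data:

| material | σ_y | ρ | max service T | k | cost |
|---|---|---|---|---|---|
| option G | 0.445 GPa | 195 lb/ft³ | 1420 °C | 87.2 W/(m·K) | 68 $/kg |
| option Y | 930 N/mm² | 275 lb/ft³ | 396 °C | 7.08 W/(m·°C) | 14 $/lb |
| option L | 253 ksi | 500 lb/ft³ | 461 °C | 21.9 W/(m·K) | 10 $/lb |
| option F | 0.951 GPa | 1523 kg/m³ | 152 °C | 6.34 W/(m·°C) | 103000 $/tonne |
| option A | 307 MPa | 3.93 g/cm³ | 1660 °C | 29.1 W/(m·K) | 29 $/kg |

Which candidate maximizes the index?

Screen on constraints: max service T ≥ 940 °C; k ≥ 6.71 W/(m·K); cost ≤ 86 $/kg. Survivors: option G, option A.
After converting to SI:
  option G: σ_y = 445.0 MPa, ρ = 3124 kg/m³
  option A: σ_y = 307.0 MPa, ρ = 3930 kg/m³
  option G: M = 142 kN·m/kg
  option A: M = 78.1 kN·m/kg
Highest index: option G.

option G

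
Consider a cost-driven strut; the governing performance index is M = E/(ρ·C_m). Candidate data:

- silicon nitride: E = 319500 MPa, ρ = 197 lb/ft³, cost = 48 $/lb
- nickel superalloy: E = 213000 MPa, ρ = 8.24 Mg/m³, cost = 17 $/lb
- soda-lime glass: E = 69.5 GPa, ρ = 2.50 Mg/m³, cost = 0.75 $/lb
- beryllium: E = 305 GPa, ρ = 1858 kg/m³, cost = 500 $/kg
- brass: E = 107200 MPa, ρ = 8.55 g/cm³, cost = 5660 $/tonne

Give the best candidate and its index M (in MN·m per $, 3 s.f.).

soda-lime glass, M = 16.8 MN·m per $

Normalizing units and computing the index:
  silicon nitride: E = 319.5 GPa, ρ = 3156 kg/m³, cost = 105.8 $/kg
  nickel superalloy: E = 213.0 GPa, ρ = 8240 kg/m³, cost = 37.48 $/kg
  soda-lime glass: E = 69.50 GPa, ρ = 2500 kg/m³, cost = 1.653 $/kg
  beryllium: E = 305.0 GPa, ρ = 1858 kg/m³, cost = 500.0 $/kg
  brass: E = 107.2 GPa, ρ = 8550 kg/m³, cost = 5.660 $/kg
  soda-lime glass: M = 16.8 MN·m per $
  brass: M = 2.22 MN·m per $
  silicon nitride: M = 0.957 MN·m per $
  nickel superalloy: M = 0.690 MN·m per $
  beryllium: M = 0.328 MN·m per $
The maximum is for soda-lime glass.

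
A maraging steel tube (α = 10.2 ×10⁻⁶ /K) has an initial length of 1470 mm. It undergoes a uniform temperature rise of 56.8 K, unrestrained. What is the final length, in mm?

1470.9 mm

ΔL = α·L₀·ΔT = 10.2×10⁻⁶ × 1470 mm × 56.80 K = 0.852 mm.
L = L₀ + ΔL = 1470 + 0.852 = 1470.9 mm.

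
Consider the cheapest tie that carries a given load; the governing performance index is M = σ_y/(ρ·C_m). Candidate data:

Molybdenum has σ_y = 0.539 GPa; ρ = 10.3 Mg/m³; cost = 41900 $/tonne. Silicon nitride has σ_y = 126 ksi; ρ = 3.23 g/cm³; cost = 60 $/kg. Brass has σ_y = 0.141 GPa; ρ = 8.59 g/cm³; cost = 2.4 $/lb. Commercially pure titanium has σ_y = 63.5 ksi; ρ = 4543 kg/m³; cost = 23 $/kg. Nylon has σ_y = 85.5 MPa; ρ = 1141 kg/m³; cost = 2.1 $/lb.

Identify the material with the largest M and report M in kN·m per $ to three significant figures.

nylon, M = 16.2 kN·m per $

After converting to SI:
  molybdenum: σ_y = 539.0 MPa, ρ = 10300 kg/m³, cost = 41.90 $/kg
  silicon nitride: σ_y = 868.7 MPa, ρ = 3230 kg/m³, cost = 60.00 $/kg
  brass: σ_y = 141.0 MPa, ρ = 8590 kg/m³, cost = 5.291 $/kg
  commercially pure titanium: σ_y = 437.8 MPa, ρ = 4543 kg/m³, cost = 23.00 $/kg
  nylon: σ_y = 85.50 MPa, ρ = 1141 kg/m³, cost = 4.630 $/kg
  nylon: M = 16.2 kN·m per $
  silicon nitride: M = 4.48 kN·m per $
  commercially pure titanium: M = 4.19 kN·m per $
  brass: M = 3.10 kN·m per $
  molybdenum: M = 1.25 kN·m per $
Highest index: nylon.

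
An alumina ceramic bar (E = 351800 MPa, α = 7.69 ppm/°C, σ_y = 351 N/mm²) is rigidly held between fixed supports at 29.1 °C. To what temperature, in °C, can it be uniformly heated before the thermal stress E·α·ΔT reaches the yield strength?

E = 351800 MPa = 351.8 GPa.
σ_y = 351 N/mm² = 351.0 MPa.
E·α·ΔT = 351.0 MPa ⇒ ΔT = 351.0 / (351.8×10³ × 7.69×10⁻⁶) = 129.7 K.
T = 29.1 + 129.7 = 158.8 °C.

159 °C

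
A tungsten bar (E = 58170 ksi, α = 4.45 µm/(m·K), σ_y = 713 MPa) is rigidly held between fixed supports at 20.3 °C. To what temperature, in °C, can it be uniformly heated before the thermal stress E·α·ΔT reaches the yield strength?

420 °C

E = 58170 ksi = 401.1 GPa.
E·α·ΔT = 713.0 MPa ⇒ ΔT = 713.0 / (401.1×10³ × 4.45×10⁻⁶) = 399.5 K.
T = 20.3 + 399.5 = 419.8 °C.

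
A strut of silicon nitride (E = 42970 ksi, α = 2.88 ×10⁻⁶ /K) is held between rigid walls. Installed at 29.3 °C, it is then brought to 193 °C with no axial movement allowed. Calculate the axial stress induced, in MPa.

140 MPa

E = 42970 ksi = 296.3 GPa.
ΔT = 163.7 K. Constrained thermal stress σ = E·α·ΔT = 296.3×10³ MPa × 2.88×10⁻⁶ × 163.7 = 140 MPa (compressive).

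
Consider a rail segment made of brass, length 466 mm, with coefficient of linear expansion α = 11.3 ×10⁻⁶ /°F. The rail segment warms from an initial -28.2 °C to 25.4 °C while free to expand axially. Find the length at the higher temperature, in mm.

Convert α: 11.3×10⁻⁶/°F × (9/5) = 20.3×10⁻⁶/K.
ΔT = 25.4 − (-28.2) = 53.60 K.
ΔL = α·L₀·ΔT = 20.3×10⁻⁶ × 466 mm × 53.60 K = 0.508 mm.
L = L₀ + ΔL = 466 + 0.508 = 466.51 mm.

466.51 mm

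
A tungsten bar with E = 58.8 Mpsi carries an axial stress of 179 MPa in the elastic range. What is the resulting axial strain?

4.42×10⁻⁴

E = 58.8 Mpsi = 405.4 GPa = 405400 MPa.
ε = σ/E = 179 / 405400 = 4.42×10⁻⁴.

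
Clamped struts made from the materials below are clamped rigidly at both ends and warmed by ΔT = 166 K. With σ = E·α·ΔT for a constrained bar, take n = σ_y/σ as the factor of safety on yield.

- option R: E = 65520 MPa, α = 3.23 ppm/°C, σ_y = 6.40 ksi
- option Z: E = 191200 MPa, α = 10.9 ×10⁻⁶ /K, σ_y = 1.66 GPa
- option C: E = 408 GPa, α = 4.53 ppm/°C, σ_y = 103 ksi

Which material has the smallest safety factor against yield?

Converting E to GPa, α to ×10⁻⁶/K, σ_y to MPa, then σ and n for each:
  option R: E = 65.52, α = 3.23, σ_y = 44.13 → σ = 35.1 MPa, n = 1.26
  option Z: E = 191.2, α = 10.9, σ_y = 1660 → σ = 346 MPa, n = 4.80
  option C: E = 408.0, α = 4.53, σ_y = 710.2 → σ = 307 MPa, n = 2.31
The minimum is option R at n = 1.26.

option R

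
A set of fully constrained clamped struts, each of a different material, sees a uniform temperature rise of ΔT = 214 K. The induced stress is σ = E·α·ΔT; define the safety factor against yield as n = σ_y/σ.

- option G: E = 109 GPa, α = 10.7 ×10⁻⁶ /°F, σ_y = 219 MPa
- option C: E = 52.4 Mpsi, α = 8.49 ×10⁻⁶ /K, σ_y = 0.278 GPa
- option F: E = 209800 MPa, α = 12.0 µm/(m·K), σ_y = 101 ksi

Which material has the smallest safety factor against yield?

Per material, after unit conversion:
  option G: E = 109.0, α = 19.3, σ_y = 219.0 → σ = 449 MPa, n = 0.487
  option C: E = 361.3, α = 8.49, σ_y = 278.0 → σ = 656 MPa, n = 0.424
  option F: E = 209.8, α = 12.0, σ_y = 696.4 → σ = 539 MPa, n = 1.29
Smallest n: option C with n = 0.424.

option C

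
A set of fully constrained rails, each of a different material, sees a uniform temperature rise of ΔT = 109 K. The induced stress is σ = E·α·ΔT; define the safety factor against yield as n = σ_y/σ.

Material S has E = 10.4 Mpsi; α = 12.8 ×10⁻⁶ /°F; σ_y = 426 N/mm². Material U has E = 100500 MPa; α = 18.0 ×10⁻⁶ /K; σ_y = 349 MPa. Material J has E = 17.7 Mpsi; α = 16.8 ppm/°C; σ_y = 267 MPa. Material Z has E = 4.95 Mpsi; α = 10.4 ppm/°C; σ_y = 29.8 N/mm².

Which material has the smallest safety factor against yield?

material Z

Per material, after unit conversion:
  material S: E = 71.71, α = 23.0, σ_y = 426.0 → σ = 180 MPa, n = 2.37
  material U: E = 100.5, α = 18.0, σ_y = 349.0 → σ = 197 MPa, n = 1.77
  material J: E = 122.0, α = 16.8, σ_y = 267.0 → σ = 223 MPa, n = 1.19
  material Z: E = 34.13, α = 10.4, σ_y = 29.80 → σ = 38.7 MPa, n = 0.770
The minimum is material Z at n = 0.770.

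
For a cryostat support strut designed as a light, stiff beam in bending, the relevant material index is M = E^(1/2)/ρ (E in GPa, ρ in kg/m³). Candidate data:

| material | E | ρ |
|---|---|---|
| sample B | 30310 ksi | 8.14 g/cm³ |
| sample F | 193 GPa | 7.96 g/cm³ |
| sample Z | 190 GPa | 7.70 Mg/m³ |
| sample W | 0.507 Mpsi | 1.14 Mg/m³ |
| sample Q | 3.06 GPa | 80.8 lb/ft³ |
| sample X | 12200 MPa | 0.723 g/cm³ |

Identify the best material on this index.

sample X

Normalizing units and computing the index:
  sample B: E = 209.0 GPa, ρ = 8140 kg/m³
  sample F: E = 193.0 GPa, ρ = 7960 kg/m³
  sample Z: E = 190.0 GPa, ρ = 7700 kg/m³
  sample W: E = 3.496 GPa, ρ = 1140 kg/m³
  sample Q: E = 3.060 GPa, ρ = 1294 kg/m³
  sample X: E = 12.20 GPa, ρ = 723.0 kg/m³
  sample X: M = 4.83×10⁻³
  sample Z: M = 1.79×10⁻³
  sample B: M = 1.78×10⁻³
  sample F: M = 1.75×10⁻³
  sample W: M = 1.64×10⁻³
  sample Q: M = 1.35×10⁻³
Highest index: sample X.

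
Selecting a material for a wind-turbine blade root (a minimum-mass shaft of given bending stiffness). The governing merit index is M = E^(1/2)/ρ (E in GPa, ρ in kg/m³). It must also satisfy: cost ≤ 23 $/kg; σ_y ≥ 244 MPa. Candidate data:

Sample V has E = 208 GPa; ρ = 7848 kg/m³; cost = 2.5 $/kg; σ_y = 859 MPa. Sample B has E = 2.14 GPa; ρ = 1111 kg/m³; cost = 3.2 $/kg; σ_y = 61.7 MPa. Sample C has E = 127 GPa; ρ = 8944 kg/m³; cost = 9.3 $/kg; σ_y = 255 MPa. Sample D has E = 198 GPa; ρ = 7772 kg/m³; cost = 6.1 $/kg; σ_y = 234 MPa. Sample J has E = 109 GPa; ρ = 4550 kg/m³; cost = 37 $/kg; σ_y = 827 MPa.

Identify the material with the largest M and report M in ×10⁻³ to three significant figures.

sample V, M = 1.84×10⁻³

Screen on constraints: cost ≤ 23 $/kg; σ_y ≥ 244 MPa. Survivors: sample V, sample C.
Evaluate M for each candidate:
  sample V: M = 1.84×10⁻³
  sample C: M = 1.26×10⁻³
Sample V has the largest M.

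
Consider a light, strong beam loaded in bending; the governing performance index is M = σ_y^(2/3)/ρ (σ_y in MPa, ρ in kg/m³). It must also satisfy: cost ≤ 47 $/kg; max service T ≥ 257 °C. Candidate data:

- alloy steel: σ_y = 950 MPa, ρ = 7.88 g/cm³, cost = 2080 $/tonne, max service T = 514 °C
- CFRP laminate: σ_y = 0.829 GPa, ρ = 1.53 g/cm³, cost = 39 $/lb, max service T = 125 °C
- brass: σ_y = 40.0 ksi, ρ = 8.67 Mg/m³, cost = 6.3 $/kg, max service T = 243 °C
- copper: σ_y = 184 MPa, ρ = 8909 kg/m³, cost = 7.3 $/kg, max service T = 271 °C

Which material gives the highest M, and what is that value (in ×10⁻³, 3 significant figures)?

Screen on constraints: cost ≤ 47 $/kg; max service T ≥ 257 °C. Survivors: alloy steel, copper.
Normalizing units and computing the index:
  alloy steel: σ_y = 950.0 MPa, ρ = 7880 kg/m³
  copper: σ_y = 184.0 MPa, ρ = 8909 kg/m³
  alloy steel: M = 12.3×10⁻³
  copper: M = 3.63×10⁻³
Alloy steel ranks first.

alloy steel, M = 12.3×10⁻³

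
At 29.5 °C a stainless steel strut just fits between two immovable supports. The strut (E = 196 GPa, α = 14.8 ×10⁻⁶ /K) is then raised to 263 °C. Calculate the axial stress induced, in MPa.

ΔT = 233.5 K. Constrained thermal stress σ = E·α·ΔT = 196.0×10³ MPa × 14.8×10⁻⁶ × 233.5 = 677 MPa (compressive).

677 MPa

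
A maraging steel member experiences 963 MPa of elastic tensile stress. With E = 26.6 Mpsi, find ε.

5.25×10⁻³

E = 26.6 Mpsi = 183.4 GPa = 183400 MPa.
ε = σ/E = 963 / 183400 = 5.25×10⁻³.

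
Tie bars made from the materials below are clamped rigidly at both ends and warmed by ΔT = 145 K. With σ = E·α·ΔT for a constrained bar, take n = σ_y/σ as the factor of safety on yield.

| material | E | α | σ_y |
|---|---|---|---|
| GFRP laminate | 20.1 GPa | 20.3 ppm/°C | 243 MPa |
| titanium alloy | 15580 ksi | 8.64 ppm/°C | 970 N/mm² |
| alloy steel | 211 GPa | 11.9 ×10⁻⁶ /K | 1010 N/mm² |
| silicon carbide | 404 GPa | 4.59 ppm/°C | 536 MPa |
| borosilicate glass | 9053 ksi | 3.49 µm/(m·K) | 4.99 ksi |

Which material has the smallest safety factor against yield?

borosilicate glass

Converting E to GPa, α to ×10⁻⁶/K, σ_y to MPa, then σ and n for each:
  GFRP laminate: E = 20.10, α = 20.3, σ_y = 243.0 → σ = 59.2 MPa, n = 4.11
  titanium alloy: E = 107.4, α = 8.64, σ_y = 970.0 → σ = 135 MPa, n = 7.21
  alloy steel: E = 211.0, α = 11.9, σ_y = 1010 → σ = 364 MPa, n = 2.77
  silicon carbide: E = 404.0, α = 4.59, σ_y = 536.0 → σ = 269 MPa, n = 1.99
  borosilicate glass: E = 62.42, α = 3.49, σ_y = 34.40 → σ = 31.6 MPa, n = 1.09
The minimum is borosilicate glass at n = 1.09.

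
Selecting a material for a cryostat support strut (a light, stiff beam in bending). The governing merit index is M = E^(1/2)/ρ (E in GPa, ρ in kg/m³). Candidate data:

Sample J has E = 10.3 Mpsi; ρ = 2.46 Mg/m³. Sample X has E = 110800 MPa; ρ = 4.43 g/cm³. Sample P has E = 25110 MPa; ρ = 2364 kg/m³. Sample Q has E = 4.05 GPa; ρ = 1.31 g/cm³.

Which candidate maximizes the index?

After converting to SI:
  sample J: E = 71.02 GPa, ρ = 2460 kg/m³
  sample X: E = 110.8 GPa, ρ = 4430 kg/m³
  sample P: E = 25.11 GPa, ρ = 2364 kg/m³
  sample Q: E = 4.050 GPa, ρ = 1310 kg/m³
  sample J: M = 3.43×10⁻³
  sample X: M = 2.38×10⁻³
  sample P: M = 2.12×10⁻³
  sample Q: M = 1.54×10⁻³
The maximum is for sample J.

sample J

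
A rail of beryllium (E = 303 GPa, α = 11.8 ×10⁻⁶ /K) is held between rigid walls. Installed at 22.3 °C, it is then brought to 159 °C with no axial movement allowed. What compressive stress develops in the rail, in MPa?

489 MPa

ΔT = 136.7 K. Constrained thermal stress σ = E·α·ΔT = 303.0×10³ MPa × 11.8×10⁻⁶ × 136.7 = 489 MPa (compressive).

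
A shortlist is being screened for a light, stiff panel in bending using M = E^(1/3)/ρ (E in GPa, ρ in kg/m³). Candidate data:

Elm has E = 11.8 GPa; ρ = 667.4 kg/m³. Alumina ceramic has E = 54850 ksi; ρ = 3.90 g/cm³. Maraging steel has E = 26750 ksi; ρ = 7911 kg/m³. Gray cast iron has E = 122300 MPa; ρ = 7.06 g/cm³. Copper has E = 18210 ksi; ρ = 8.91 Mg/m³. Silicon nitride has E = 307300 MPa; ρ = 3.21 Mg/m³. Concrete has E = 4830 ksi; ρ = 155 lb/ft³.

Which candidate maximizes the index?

Convert each candidate to consistent units, then evaluate M:
  elm: E = 11.80 GPa, ρ = 667.4 kg/m³
  alumina ceramic: E = 378.2 GPa, ρ = 3900 kg/m³
  maraging steel: E = 184.4 GPa, ρ = 7911 kg/m³
  gray cast iron: E = 122.3 GPa, ρ = 7060 kg/m³
  copper: E = 125.6 GPa, ρ = 8910 kg/m³
  silicon nitride: E = 307.3 GPa, ρ = 3210 kg/m³
  concrete: E = 33.30 GPa, ρ = 2483 kg/m³
  elm: M = 3.41×10⁻³
  silicon nitride: M = 2.10×10⁻³
  alumina ceramic: M = 1.85×10⁻³
  concrete: M = 1.30×10⁻³
  maraging steel: M = 0.720×10⁻³
  gray cast iron: M = 0.703×10⁻³
  copper: M = 0.562×10⁻³
Elm has the largest M.

elm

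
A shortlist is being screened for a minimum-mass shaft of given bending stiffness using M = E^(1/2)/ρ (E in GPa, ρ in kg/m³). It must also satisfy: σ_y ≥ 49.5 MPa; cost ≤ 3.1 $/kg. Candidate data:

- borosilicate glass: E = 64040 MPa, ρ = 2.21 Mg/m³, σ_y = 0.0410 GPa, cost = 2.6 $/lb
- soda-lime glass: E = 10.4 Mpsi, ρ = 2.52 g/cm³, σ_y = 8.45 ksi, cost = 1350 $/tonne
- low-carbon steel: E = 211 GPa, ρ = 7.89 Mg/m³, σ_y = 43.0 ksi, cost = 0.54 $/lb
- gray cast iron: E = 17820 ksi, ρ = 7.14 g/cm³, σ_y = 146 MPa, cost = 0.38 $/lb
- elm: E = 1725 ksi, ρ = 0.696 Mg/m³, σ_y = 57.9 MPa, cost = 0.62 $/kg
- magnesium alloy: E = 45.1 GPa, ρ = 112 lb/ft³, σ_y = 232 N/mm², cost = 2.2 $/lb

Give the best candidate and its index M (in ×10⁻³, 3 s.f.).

elm, M = 4.96×10⁻³

Screen on constraints: σ_y ≥ 49.5 MPa; cost ≤ 3.1 $/kg. Survivors: soda-lime glass, low-carbon steel, gray cast iron, elm.
Convert each candidate to consistent units, then evaluate M:
  soda-lime glass: E = 71.71 GPa, ρ = 2520 kg/m³
  low-carbon steel: E = 211.0 GPa, ρ = 7890 kg/m³
  gray cast iron: E = 122.9 GPa, ρ = 7140 kg/m³
  elm: E = 11.89 GPa, ρ = 696.0 kg/m³
  elm: M = 4.96×10⁻³
  soda-lime glass: M = 3.36×10⁻³
  low-carbon steel: M = 1.84×10⁻³
  gray cast iron: M = 1.55×10⁻³
Highest index: elm.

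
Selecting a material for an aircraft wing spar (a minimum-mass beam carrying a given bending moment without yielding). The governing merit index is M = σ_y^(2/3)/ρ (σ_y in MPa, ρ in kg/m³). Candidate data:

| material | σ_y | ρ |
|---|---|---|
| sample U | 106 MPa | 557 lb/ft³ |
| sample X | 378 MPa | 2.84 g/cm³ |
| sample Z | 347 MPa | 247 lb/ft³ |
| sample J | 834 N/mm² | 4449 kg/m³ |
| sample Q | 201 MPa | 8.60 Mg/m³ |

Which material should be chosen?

sample J

Convert each candidate to consistent units, then evaluate M:
  sample U: σ_y = 106.0 MPa, ρ = 8922 kg/m³
  sample X: σ_y = 378.0 MPa, ρ = 2840 kg/m³
  sample Z: σ_y = 347.0 MPa, ρ = 3957 kg/m³
  sample J: σ_y = 834.0 MPa, ρ = 4449 kg/m³
  sample Q: σ_y = 201.0 MPa, ρ = 8600 kg/m³
  sample J: M = 19.9×10⁻³
  sample X: M = 18.4×10⁻³
  sample Z: M = 12.5×10⁻³
  sample Q: M = 3.99×10⁻³
  sample U: M = 2.51×10⁻³
The maximum is for sample J.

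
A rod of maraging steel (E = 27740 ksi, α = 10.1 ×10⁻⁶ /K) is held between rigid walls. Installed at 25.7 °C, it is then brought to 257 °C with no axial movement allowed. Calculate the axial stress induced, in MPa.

E = 27740 ksi = 191.3 GPa.
ΔT = 231.3 K. Constrained thermal stress σ = E·α·ΔT = 191.3×10³ MPa × 10.1×10⁻⁶ × 231.3 = 447 MPa (compressive).

447 MPa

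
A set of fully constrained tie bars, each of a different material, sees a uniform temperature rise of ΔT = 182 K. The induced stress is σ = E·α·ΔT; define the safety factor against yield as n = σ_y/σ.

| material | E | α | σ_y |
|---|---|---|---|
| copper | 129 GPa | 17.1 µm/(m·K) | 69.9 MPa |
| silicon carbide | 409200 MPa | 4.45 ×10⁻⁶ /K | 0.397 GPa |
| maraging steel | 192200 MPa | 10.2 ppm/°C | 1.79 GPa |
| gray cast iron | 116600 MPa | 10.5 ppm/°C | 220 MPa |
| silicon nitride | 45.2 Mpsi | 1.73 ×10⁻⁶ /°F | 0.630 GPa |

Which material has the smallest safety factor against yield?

With everything in SI (GPa, ×10⁻⁶/K, MPa):
  copper: E = 129.0, α = 17.1, σ_y = 69.90 → σ = 401 MPa, n = 0.174
  silicon carbide: E = 409.2, α = 4.45, σ_y = 397.0 → σ = 331 MPa, n = 1.20
  maraging steel: E = 192.2, α = 10.2, σ_y = 1790 → σ = 357 MPa, n = 5.02
  gray cast iron: E = 116.6, α = 10.5, σ_y = 220.0 → σ = 223 MPa, n = 0.987
  silicon nitride: E = 311.6, α = 3.11, σ_y = 630.0 → σ = 177 MPa, n = 3.57
Copper has the lowest safety factor, n = 0.174.

copper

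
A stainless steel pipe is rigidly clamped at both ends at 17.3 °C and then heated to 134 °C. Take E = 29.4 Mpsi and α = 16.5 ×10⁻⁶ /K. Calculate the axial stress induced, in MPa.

E = 29.4 Mpsi = 202.7 GPa.
ΔT = 116.7 K. Constrained thermal stress σ = E·α·ΔT = 202.7×10³ MPa × 16.5×10⁻⁶ × 116.7 = 390 MPa (compressive).

390 MPa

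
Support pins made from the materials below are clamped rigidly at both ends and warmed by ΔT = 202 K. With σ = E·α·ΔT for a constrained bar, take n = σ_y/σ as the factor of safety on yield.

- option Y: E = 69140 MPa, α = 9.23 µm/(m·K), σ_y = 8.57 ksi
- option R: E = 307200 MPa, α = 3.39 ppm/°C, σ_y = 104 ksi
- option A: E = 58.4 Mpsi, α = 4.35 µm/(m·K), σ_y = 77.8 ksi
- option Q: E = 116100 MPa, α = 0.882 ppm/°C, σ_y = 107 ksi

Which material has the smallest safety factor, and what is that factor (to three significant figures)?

With everything in SI (GPa, ×10⁻⁶/K, MPa):
  option Y: E = 69.14, α = 9.23, σ_y = 59.09 → σ = 129 MPa, n = 0.458
  option R: E = 307.2, α = 3.39, σ_y = 717.1 → σ = 210 MPa, n = 3.41
  option A: E = 402.7, α = 4.35, σ_y = 536.4 → σ = 354 MPa, n = 1.52
  option Q: E = 116.1, α = 0.882, σ_y = 737.7 → σ = 20.7 MPa, n = 35.7
Smallest n: option Y with n = 0.458.

option Y, n = 0.458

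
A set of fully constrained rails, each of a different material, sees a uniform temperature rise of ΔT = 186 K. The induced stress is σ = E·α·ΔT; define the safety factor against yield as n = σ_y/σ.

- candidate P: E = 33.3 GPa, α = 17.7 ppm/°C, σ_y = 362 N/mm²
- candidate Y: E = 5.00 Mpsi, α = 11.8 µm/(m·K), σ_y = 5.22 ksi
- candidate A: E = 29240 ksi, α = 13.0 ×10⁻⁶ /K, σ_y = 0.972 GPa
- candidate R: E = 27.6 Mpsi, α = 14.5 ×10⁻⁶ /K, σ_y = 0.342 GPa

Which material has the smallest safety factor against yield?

In consistent units (E in GPa, α in ×10⁻⁶/K, σ_y in MPa):
  candidate P: E = 33.30, α = 17.7, σ_y = 362.0 → σ = 110 MPa, n = 3.30
  candidate Y: E = 34.47, α = 11.8, σ_y = 35.99 → σ = 75.7 MPa, n = 0.476
  candidate A: E = 201.6, α = 13.0, σ_y = 972.0 → σ = 487 MPa, n = 1.99
  candidate R: E = 190.3, α = 14.5, σ_y = 342.0 → σ = 513 MPa, n = 0.666
The minimum is candidate Y at n = 0.476.

candidate Y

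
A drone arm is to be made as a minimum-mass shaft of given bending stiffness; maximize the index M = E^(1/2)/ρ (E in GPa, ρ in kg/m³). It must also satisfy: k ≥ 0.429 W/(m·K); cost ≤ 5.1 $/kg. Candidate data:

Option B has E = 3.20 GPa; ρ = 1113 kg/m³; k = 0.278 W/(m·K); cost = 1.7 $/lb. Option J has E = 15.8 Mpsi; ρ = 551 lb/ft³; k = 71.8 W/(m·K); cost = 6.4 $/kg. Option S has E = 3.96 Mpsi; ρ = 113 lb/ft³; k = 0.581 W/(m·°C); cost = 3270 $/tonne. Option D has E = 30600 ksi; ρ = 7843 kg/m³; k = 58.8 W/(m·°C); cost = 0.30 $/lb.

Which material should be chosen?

Screen on constraints: k ≥ 0.429 W/(m·K); cost ≤ 5.1 $/kg. Survivors: option S, option D.
Putting every candidate on a common basis:
  option S: E = 27.30 GPa, ρ = 1810 kg/m³
  option D: E = 211.0 GPa, ρ = 7843 kg/m³
  option S: M = 2.89×10⁻³
  option D: M = 1.85×10⁻³
Highest index: option S.

option S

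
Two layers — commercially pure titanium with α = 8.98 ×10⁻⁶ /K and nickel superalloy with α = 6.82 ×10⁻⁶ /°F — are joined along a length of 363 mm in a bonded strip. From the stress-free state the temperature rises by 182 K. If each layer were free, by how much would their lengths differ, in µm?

218 µm

nickel superalloy: α = 6.82×10⁻⁶/°F × 9/5 = 12.3×10⁻⁶/K.
Δα = |8.98 − 12.3|×10⁻⁶/K = 3.30×10⁻⁶/K.
ΔL_mismatch = Δα·L·ΔT = 3.30×10⁻⁶ × 363.0 mm × 182.0 K = 218 µm.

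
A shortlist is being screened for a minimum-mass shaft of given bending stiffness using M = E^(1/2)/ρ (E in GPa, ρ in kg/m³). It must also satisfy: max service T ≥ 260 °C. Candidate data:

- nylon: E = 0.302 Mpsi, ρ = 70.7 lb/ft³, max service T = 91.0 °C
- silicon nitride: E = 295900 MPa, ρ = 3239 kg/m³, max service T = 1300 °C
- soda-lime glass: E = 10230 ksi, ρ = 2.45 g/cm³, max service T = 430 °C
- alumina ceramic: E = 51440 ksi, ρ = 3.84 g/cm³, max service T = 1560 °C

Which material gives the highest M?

Screen on constraints: max service T ≥ 260 °C. Survivors: silicon nitride, soda-lime glass, alumina ceramic.
In SI units:
  silicon nitride: E = 295.9 GPa, ρ = 3239 kg/m³
  soda-lime glass: E = 70.53 GPa, ρ = 2450 kg/m³
  alumina ceramic: E = 354.7 GPa, ρ = 3840 kg/m³
  silicon nitride: M = 5.31×10⁻³
  alumina ceramic: M = 4.90×10⁻³
  soda-lime glass: M = 3.43×10⁻³
The maximum is for silicon nitride.

silicon nitride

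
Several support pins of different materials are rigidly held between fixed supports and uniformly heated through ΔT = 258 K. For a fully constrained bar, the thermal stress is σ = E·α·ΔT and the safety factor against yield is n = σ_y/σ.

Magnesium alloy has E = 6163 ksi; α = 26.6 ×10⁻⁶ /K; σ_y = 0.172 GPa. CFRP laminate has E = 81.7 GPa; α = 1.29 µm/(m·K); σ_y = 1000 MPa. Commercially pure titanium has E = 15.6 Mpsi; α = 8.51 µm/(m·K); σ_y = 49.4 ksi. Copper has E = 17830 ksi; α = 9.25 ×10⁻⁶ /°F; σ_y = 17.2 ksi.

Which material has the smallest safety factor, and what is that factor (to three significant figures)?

copper, n = 0.225

With everything in SI (GPa, ×10⁻⁶/K, MPa):
  magnesium alloy: E = 42.49, α = 26.6, σ_y = 172.0 → σ = 292 MPa, n = 0.590
  CFRP laminate: E = 81.70, α = 1.29, σ_y = 1000 → σ = 27.2 MPa, n = 36.8
  commercially pure titanium: E = 107.6, α = 8.51, σ_y = 340.6 → σ = 236 MPa, n = 1.44
  copper: E = 122.9, α = 16.6, σ_y = 118.6 → σ = 528 MPa, n = 0.225
Smallest n: copper with n = 0.225.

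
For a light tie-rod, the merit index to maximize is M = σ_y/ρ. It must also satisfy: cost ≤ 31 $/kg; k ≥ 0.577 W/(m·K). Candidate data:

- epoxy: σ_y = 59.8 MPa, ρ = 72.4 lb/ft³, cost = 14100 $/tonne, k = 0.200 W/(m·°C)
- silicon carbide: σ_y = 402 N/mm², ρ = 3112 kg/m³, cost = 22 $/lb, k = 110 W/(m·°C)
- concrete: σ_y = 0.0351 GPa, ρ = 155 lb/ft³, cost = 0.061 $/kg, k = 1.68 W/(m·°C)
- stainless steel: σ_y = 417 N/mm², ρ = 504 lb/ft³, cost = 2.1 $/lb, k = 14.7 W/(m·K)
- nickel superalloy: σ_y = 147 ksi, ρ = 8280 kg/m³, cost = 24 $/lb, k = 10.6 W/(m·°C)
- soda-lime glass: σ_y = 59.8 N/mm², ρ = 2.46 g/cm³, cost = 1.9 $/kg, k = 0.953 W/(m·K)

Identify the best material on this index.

Screen on constraints: cost ≤ 31 $/kg; k ≥ 0.577 W/(m·K). Survivors: concrete, stainless steel, soda-lime glass.
Normalizing units and computing the index:
  concrete: σ_y = 35.10 MPa, ρ = 2483 kg/m³
  stainless steel: σ_y = 417.0 MPa, ρ = 8073 kg/m³
  soda-lime glass: σ_y = 59.80 MPa, ρ = 2460 kg/m³
  stainless steel: M = 51.7 kN·m/kg
  soda-lime glass: M = 24.3 kN·m/kg
  concrete: M = 14.1 kN·m/kg
The maximum is for stainless steel.

stainless steel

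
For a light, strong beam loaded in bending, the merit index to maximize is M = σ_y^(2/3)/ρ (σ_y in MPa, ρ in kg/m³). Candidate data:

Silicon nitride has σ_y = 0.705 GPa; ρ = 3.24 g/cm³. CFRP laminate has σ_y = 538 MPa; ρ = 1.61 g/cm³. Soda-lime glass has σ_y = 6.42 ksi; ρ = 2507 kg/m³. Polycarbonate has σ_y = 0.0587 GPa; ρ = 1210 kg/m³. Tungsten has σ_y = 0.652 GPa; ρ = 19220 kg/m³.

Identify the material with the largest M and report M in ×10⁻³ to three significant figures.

Convert each candidate to consistent units, then evaluate M:
  silicon nitride: σ_y = 705.0 MPa, ρ = 3240 kg/m³
  CFRP laminate: σ_y = 538.0 MPa, ρ = 1610 kg/m³
  soda-lime glass: σ_y = 44.26 MPa, ρ = 2507 kg/m³
  polycarbonate: σ_y = 58.70 MPa, ρ = 1210 kg/m³
  tungsten: σ_y = 652.0 MPa, ρ = 19220 kg/m³
  CFRP laminate: M = 41.1×10⁻³
  silicon nitride: M = 24.4×10⁻³
  polycarbonate: M = 12.5×10⁻³
  soda-lime glass: M = 4.99×10⁻³
  tungsten: M = 3.91×10⁻³
Highest index: CFRP laminate.

CFRP laminate, M = 41.1×10⁻³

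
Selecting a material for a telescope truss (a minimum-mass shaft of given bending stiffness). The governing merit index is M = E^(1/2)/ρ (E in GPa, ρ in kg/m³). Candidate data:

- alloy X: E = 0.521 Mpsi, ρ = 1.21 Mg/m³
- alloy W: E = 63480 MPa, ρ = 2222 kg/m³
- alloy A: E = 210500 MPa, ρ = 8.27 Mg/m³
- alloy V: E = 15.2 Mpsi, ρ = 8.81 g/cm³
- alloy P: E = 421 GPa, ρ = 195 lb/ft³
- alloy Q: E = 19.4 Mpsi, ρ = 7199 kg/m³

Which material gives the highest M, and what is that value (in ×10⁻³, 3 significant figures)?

alloy P, M = 6.57×10⁻³

Putting every candidate on a common basis:
  alloy X: E = 3.592 GPa, ρ = 1210 kg/m³
  alloy W: E = 63.48 GPa, ρ = 2222 kg/m³
  alloy A: E = 210.5 GPa, ρ = 8270 kg/m³
  alloy V: E = 104.8 GPa, ρ = 8810 kg/m³
  alloy P: E = 421.0 GPa, ρ = 3124 kg/m³
  alloy Q: E = 133.8 GPa, ρ = 7199 kg/m³
  alloy P: M = 6.57×10⁻³
  alloy W: M = 3.59×10⁻³
  alloy A: M = 1.75×10⁻³
  alloy Q: M = 1.61×10⁻³
  alloy X: M = 1.57×10⁻³
  alloy V: M = 1.16×10⁻³
The maximum is for alloy P.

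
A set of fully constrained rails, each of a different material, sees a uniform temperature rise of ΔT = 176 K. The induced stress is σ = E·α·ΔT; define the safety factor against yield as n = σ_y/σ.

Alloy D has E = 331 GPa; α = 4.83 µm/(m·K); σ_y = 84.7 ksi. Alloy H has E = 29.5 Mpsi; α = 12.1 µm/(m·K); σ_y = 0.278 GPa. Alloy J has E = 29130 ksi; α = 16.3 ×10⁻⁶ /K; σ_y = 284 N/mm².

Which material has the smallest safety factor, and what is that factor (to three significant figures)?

Per material, after unit conversion:
  alloy D: E = 331.0, α = 4.83, σ_y = 584.0 → σ = 281 MPa, n = 2.08
  alloy H: E = 203.4, α = 12.1, σ_y = 278.0 → σ = 433 MPa, n = 0.642
  alloy J: E = 200.8, α = 16.3, σ_y = 284.0 → σ = 576 MPa, n = 0.493
Smallest n: alloy J with n = 0.493.

alloy J, n = 0.493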